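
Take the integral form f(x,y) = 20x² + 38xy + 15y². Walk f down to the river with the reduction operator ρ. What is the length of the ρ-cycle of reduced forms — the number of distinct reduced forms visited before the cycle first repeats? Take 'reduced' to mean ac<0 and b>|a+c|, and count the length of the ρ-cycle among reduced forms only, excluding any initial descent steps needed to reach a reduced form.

D = 244, ⌊√D⌋ = 15
descent: ρ → (15,-8,-3)
descent: ρ → (-3,14,4)  [lands on river]
river: ρ → (4,10,-9)
river: ρ → (-9,8,5)
river: ρ → (5,12,-5)
river: ρ → (-5,8,9)
river: ρ → (9,10,-4)
river: ρ → (-4,14,3)
river: ρ → (3,10,-12)
river: ρ → (-12,14,1)
river: ρ → (1,14,-12)
river: ρ → (-12,10,3)
river: ρ → (3,14,-4)
river: ρ → (-4,10,9)
river: ρ → (9,8,-5)
river: ρ → (-5,12,5)
river: ρ → (5,8,-9)
river: ρ → (-9,10,4)
river: ρ → (4,14,-3)
river: ρ → (-3,10,12)
river: ρ → (12,14,-1)
river: ρ → (-1,14,12)
river: ρ → (12,10,-3)
ρ-cycle length = 22 (tail of 2 descent steps not counted)

22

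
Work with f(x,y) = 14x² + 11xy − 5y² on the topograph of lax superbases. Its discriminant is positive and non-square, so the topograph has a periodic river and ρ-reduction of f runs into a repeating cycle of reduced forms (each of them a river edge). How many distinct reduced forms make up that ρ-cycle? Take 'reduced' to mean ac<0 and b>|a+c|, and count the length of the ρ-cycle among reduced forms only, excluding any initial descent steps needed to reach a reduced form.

D = 401, ⌊√D⌋ = 20
river: ρ → (-5,19,2)
river: ρ → (2,17,-14)
river: ρ → (-14,11,5)
river: ρ → (5,19,-2)
river: ρ → (-2,17,14)
river: ρ → (14,11,-5)
ρ-cycle length = 6 (tail of 0 descent steps not counted)

6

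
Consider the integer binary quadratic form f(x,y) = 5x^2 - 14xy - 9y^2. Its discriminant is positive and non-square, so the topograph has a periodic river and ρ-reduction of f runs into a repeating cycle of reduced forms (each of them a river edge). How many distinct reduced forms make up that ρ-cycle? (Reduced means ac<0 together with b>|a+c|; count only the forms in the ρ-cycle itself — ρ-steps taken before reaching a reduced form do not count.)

D = 376, ⌊√D⌋ = 19
descent: ρ → (-9,14,5)  [lands on river]
river: ρ → (5,16,-6)
river: ρ → (-6,8,13)
river: ρ → (13,18,-1)
river: ρ → (-1,18,13)
river: ρ → (13,8,-6)
river: ρ → (-6,16,5)
river: ρ → (5,14,-9)
river: ρ → (-9,4,10)
river: ρ → (10,16,-3)
river: ρ → (-3,14,15)
river: ρ → (15,16,-2)
river: ρ → (-2,16,15)
river: ρ → (15,14,-3)
river: ρ → (-3,16,10)
river: ρ → (10,4,-9)
ρ-cycle length = 16 (tail of 1 descent step not counted)

16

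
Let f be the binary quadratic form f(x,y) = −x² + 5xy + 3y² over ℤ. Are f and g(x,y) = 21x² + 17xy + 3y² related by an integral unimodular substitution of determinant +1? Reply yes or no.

D₁ = 37, D₂ = 37
river cycle of f (length 6): (3, 1, -3), (-3, 5, 1), (1, 5, -3), (-3, 1, 3), (3, 5, -1), (-1, 5, 3)
river cycle of g (length 6): (3, 1, -3), (-3, 5, 1), (1, 5, -3), (-3, 1, 3), (3, 5, -1), (-1, 5, 3)
cycles coincide ⇒ equivalent

yes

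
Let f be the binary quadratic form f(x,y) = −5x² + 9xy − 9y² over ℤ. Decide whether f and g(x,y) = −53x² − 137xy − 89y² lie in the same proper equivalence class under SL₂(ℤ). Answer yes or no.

D₁ = -99, D₂ = -99
f is negative-definite; reduce −f:
−f: translate: b→1 (≡-9 mod 10), so (5,-9,9)→(5,1,5)
−f: reduced (well bottom): (5,1,5) with a≤c, −a<b≤a
flip sign back: reduced form of f is (-5,-1,-5)
g is negative-definite; reduce −g:
−g: translate: b→31 (≡137 mod 106), so (53,137,89)→(53,31,5)
−g: flip: (53,31,5)→(5,-31,53)
−g: translate: b→-1 (≡-31 mod 10), so (5,-31,53)→(5,-1,5)
−g: flip: (5,-1,5)→(5,1,5)
−g: reduced (well bottom): (5,1,5) with a≤c, −a<b≤a
flip sign back: reduced form of g is (-5,-1,-5)
reduced forms (-5, -1, -5) vs (-5, -1, -5) ⇒ equivalent

yes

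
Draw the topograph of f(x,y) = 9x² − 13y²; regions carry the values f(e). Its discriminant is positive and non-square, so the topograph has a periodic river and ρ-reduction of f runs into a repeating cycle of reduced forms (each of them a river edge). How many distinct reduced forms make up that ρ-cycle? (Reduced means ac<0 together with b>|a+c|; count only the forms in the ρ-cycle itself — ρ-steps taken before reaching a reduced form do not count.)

D = 468, ⌊√D⌋ = 21
descent: ρ → (-13,0,9)
descent: ρ → (9,18,-4)  [lands on river]
river: ρ → (-4,14,17)
river: ρ → (17,20,-1)
river: ρ → (-1,20,17)
river: ρ → (17,14,-4)
river: ρ → (-4,18,9)
ρ-cycle length = 6 (tail of 2 descent steps not counted)

6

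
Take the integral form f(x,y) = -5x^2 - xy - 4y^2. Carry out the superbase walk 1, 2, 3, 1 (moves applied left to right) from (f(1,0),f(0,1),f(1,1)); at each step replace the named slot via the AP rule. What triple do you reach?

start (-5,-4,-10) = (f(1,0),f(0,1),f(1,1))
replace slot 1: 2·((-4)+(-10)) − (-5) = -23 → (-23,-4,-10)
replace slot 2: 2·((-23)+(-10)) − (-4) = -62 → (-23,-62,-10)
replace slot 3: 2·((-23)+(-62)) − (-10) = -160 → (-23,-62,-160)
replace slot 1: 2·((-62)+(-160)) − (-23) = -421 → (-421,-62,-160)

-421,-62,-160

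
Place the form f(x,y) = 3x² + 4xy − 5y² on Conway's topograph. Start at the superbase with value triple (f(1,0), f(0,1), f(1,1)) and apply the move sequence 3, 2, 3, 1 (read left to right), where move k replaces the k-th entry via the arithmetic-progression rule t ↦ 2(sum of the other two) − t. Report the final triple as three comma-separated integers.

start (3,-5,2) = (f(1,0),f(0,1),f(1,1))
replace slot 3: 2·(3+(-5)) − 2 = -6 → (3,-5,-6)
replace slot 2: 2·(3+(-6)) − (-5) = -1 → (3,-1,-6)
replace slot 3: 2·(3+(-1)) − (-6) = 10 → (3,-1,10)
replace slot 1: 2·((-1)+10) − 3 = 15 → (15,-1,10)

15,-1,10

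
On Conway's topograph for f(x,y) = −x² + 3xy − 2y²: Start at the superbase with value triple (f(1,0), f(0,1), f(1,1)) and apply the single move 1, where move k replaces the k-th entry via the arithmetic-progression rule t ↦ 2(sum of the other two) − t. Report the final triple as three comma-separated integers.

start (-1,-2,0) = (f(1,0),f(0,1),f(1,1))
replace slot 1: 2·((-2)+0) − (-1) = -3 → (-3,-2,0)

-3,-2,0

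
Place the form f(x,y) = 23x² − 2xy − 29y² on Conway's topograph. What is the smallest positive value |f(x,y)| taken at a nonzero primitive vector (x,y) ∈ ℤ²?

descent: ρ → (-29,2,23)
descent: ρ → (23,44,-8)  [lands on river]
river: ρ → (-8,36,43)
river: ρ → (43,50,-1)
river: ρ → (-1,50,43)
river: ρ → (43,36,-8)
river: ρ → (-8,44,23)
river: ρ → (23,48,-4)
river: ρ → (-4,48,23)
closes: descent 2, river 8
min |a| on river = 1

1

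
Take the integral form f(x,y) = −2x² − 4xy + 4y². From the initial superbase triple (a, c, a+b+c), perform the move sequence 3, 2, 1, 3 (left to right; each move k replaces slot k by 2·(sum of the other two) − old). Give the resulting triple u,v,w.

start (-2,4,-2) = (f(1,0),f(0,1),f(1,1))
replace slot 3: 2·((-2)+4) − (-2) = 6 → (-2,4,6)
replace slot 2: 2·((-2)+6) − 4 = 4 → (-2,4,6)
replace slot 1: 2·(4+6) − (-2) = 22 → (22,4,6)
replace slot 3: 2·(22+4) − 6 = 46 → (22,4,46)

22,4,46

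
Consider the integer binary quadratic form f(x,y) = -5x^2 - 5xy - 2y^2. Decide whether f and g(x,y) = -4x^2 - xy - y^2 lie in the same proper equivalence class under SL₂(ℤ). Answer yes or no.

D₁ = -15, D₂ = -15
f is negative-definite; reduce −f:
−f: flip: (5,5,2)→(2,-5,5)
−f: translate: b→-1 (≡-5 mod 4), so (2,-5,5)→(2,-1,2)
−f: flip: (2,-1,2)→(2,1,2)
−f: reduced (well bottom): (2,1,2) with a≤c, −a<b≤a
flip sign back: reduced form of f is (-2,-1,-2)
g is negative-definite; reduce −g:
−g: flip: (4,1,1)→(1,-1,4)
−g: translate: b→1 (≡-1 mod 2), so (1,-1,4)→(1,1,4)
−g: reduced (well bottom): (1,1,4) with a≤c, −a<b≤a
flip sign back: reduced form of g is (-1,-1,-4)
reduced forms (-2, -1, -2) vs (-1, -1, -4) ⇒ inequivalent

no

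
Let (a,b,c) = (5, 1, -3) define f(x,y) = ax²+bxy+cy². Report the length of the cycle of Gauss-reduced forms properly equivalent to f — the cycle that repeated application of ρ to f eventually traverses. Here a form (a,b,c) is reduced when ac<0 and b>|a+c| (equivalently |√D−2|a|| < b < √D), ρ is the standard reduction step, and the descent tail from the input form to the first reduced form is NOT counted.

D = 61, ⌊√D⌋ = 7
descent: ρ → (-3,5,3)  [lands on river]
river: ρ → (3,7,-1)
river: ρ → (-1,7,3)
river: ρ → (3,5,-3)
river: ρ → (-3,7,1)
river: ρ → (1,7,-3)
ρ-cycle length = 6 (tail of 1 descent step not counted)

6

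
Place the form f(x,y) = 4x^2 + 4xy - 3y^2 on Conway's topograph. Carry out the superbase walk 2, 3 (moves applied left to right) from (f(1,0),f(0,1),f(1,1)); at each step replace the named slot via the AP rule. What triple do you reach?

start (4,-3,5) = (f(1,0),f(0,1),f(1,1))
replace slot 2: 2·(4+5) − (-3) = 21 → (4,21,5)
replace slot 3: 2·(4+21) − 5 = 45 → (4,21,45)

4,21,45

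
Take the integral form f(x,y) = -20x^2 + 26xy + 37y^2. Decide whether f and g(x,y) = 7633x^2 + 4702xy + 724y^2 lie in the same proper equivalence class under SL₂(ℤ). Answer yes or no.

D₁ = 3636, D₂ = 3636
river cycle of f (length 8): (37, 48, -9), (-9, 60, 1), (1, 60, -9), (-9, 48, 37), (37, 26, -20), (-20, 54, 9), (9, 54, -20), (-20, 26, 37)
river cycle of g (length 8): (-20, 26, 37), (37, 48, -9), (-9, 60, 1), (1, 60, -9), (-9, 48, 37), (37, 26, -20), (-20, 54, 9), (9, 54, -20)
cycles coincide ⇒ equivalent

yes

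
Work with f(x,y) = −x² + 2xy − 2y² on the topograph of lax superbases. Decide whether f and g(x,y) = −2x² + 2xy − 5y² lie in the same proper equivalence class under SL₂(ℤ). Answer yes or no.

D₁ = -4, D₂ = -36
discriminants differ ⇒ not SL₂(ℤ)-equivalent

no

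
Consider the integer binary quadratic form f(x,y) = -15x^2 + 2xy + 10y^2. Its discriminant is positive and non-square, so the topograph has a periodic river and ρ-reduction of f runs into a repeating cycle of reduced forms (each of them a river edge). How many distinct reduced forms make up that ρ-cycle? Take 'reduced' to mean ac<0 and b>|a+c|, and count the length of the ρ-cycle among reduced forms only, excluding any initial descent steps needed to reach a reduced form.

D = 604, ⌊√D⌋ = 24
descent: ρ → (10,18,-7)  [lands on river]
river: ρ → (-7,24,1)
river: ρ → (1,24,-7)
river: ρ → (-7,18,10)
river: ρ → (10,22,-3)
river: ρ → (-3,20,17)
river: ρ → (17,14,-6)
river: ρ → (-6,22,5)
river: ρ → (5,18,-14)
river: ρ → (-14,10,9)
river: ρ → (9,8,-15)
river: ρ → (-15,22,2)
river: ρ → (2,22,-15)
river: ρ → (-15,8,9)
river: ρ → (9,10,-14)
river: ρ → (-14,18,5)
river: ρ → (5,22,-6)
river: ρ → (-6,14,17)
river: ρ → (17,20,-3)
river: ρ → (-3,22,10)
ρ-cycle length = 20 (tail of 1 descent step not counted)

20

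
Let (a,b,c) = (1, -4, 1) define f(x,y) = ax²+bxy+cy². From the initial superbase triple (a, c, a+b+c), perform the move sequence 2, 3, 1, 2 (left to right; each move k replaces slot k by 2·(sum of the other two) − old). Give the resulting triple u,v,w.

start (1,1,-2) = (f(1,0),f(0,1),f(1,1))
replace slot 2: 2·(1+(-2)) − 1 = -3 → (1,-3,-2)
replace slot 3: 2·(1+(-3)) − (-2) = -2 → (1,-3,-2)
replace slot 1: 2·((-3)+(-2)) − 1 = -11 → (-11,-3,-2)
replace slot 2: 2·((-11)+(-2)) − (-3) = -23 → (-11,-23,-2)

-11,-23,-2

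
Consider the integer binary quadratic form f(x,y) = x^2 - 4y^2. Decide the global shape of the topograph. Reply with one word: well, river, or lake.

D = b²−4ac = 0² − 4·1·(-4) = 16
D = 4² is a perfect square ⇒ form factors over ℤ ⇒ lakes

lake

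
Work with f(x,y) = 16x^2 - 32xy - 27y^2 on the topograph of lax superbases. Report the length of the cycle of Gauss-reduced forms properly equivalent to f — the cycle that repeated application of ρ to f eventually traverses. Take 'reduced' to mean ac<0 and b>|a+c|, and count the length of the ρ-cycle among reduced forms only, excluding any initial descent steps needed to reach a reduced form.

D = 2752, ⌊√D⌋ = 52
descent: ρ → (-27,32,16)  [lands on river]
river: ρ → (16,32,-27)
river: ρ → (-27,22,21)
river: ρ → (21,20,-28)
river: ρ → (-28,36,13)
river: ρ → (13,42,-19)
river: ρ → (-19,34,21)
river: ρ → (21,50,-3)
river: ρ → (-3,52,4)
river: ρ → (4,52,-3)
river: ρ → (-3,50,21)
river: ρ → (21,34,-19)
river: ρ → (-19,42,13)
river: ρ → (13,36,-28)
river: ρ → (-28,20,21)
river: ρ → (21,22,-27)
ρ-cycle length = 16 (tail of 1 descent step not counted)

16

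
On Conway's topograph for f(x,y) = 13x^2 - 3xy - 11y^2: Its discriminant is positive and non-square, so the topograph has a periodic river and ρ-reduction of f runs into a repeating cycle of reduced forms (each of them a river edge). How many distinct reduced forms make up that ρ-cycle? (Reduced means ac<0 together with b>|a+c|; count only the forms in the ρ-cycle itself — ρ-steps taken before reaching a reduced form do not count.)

D = 581, ⌊√D⌋ = 24
descent: ρ → (-11,3,13)  [lands on river]
river: ρ → (13,23,-1)
river: ρ → (-1,23,13)
river: ρ → (13,3,-11)
river: ρ → (-11,19,5)
river: ρ → (5,21,-7)
river: ρ → (-7,21,5)
river: ρ → (5,19,-11)
ρ-cycle length = 8 (tail of 1 descent step not counted)

8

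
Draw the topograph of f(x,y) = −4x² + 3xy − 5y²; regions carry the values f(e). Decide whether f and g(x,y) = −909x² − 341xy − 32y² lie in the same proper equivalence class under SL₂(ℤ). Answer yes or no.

D₁ = -71, D₂ = -71
f is negative-definite; reduce −f:
−f: reduced (well bottom): (4,-3,5) with a≤c, −a<b≤a
flip sign back: reduced form of f is (-4,3,-5)
g is negative-definite; reduce −g:
−g: flip: (909,341,32)→(32,-341,909)
−g: translate: b→-21 (≡-341 mod 64), so (32,-341,909)→(32,-21,4)
−g: flip: (32,-21,4)→(4,21,32)
−g: translate: b→-3 (≡21 mod 8), so (4,21,32)→(4,-3,5)
−g: reduced (well bottom): (4,-3,5) with a≤c, −a<b≤a
flip sign back: reduced form of g is (-4,3,-5)
reduced forms (-4, 3, -5) vs (-4, 3, -5) ⇒ equivalent

yes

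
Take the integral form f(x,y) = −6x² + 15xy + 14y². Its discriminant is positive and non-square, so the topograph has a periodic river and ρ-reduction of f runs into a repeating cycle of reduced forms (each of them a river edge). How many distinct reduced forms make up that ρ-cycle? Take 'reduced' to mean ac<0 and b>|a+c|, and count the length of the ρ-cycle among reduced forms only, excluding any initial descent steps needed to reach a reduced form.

D = 561, ⌊√D⌋ = 23
river: ρ → (14,13,-7)
river: ρ → (-7,15,12)
river: ρ → (12,9,-10)
river: ρ → (-10,11,11)
river: ρ → (11,11,-10)
river: ρ → (-10,9,12)
river: ρ → (12,15,-7)
river: ρ → (-7,13,14)
river: ρ → (14,15,-6)
river: ρ → (-6,21,5)
river: ρ → (5,19,-10)
river: ρ → (-10,21,3)
river: ρ → (3,21,-10)
river: ρ → (-10,19,5)
river: ρ → (5,21,-6)
river: ρ → (-6,15,14)
ρ-cycle length = 16 (tail of 0 descent steps not counted)

16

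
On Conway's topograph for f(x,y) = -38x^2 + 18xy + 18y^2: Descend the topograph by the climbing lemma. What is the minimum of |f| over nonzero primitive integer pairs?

descent: ρ → (18,54,-2)  [lands on river]
river: ρ → (-2,54,18)
closes: descent 1, river 2
min |a| on river = 2

2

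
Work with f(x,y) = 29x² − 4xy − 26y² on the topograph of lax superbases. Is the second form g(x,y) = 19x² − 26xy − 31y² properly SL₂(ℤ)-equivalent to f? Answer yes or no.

D₁ = 3032, D₂ = 3032
river cycle of f (length 18): (-26, 4, 29), (29, 54, -1), (-1, 54, 29), (29, 4, -26), (-26, 48, 7), (7, 50, -19), (-19, 26, 31), (31, 36, -14), (-14, 48, 13), (13, 30, -41), … (8 more)
river cycle of g (length 18): (-31, 26, 19), (19, 50, -7), (-7, 48, 26), (26, 4, -29), (-29, 54, 1), (1, 54, -29), (-29, 4, 26), (26, 48, -7), (-7, 50, 19), (19, 26, -31), … (8 more)
cycles differ ⇒ inequivalent

no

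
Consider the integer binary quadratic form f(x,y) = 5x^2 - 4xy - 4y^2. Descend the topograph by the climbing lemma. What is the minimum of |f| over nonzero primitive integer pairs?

descent: ρ → (-4,4,5)  [lands on river]
river: ρ → (5,6,-3)
river: ρ → (-3,6,5)
river: ρ → (5,4,-4)
closes: descent 1, river 4
min |a| on river = 3

3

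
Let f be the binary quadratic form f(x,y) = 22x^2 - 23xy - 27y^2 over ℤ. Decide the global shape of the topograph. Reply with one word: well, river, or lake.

D = b²−4ac = (-23)² − 4·22·(-27) = 2905
D > 0 non-square ⇒ indefinite ⇒ periodic river

river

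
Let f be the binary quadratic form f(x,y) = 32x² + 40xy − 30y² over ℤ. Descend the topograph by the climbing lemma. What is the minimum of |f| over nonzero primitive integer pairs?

river: ρ → (-30,20,42)
river: ρ → (42,64,-8)
river: ρ → (-8,64,42)
river: ρ → (42,20,-30)
river: ρ → (-30,40,32)
river: ρ → (32,24,-38)
river: ρ → (-38,52,18)
river: ρ → (18,56,-32)
river: ρ → (-32,72,2)
river: ρ → (2,72,-32)
river: ρ → (-32,56,18)
river: ρ → (18,52,-38)
river: ρ → (-38,24,32)
river: ρ → (32,40,-30)
closes: descent 0, river 14
min |a| on river = 2

2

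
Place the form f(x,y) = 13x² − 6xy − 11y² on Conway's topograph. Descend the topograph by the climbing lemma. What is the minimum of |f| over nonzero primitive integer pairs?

descent: ρ → (-11,6,13)  [lands on river]
river: ρ → (13,20,-4)
river: ρ → (-4,20,13)
river: ρ → (13,6,-11)
river: ρ → (-11,16,8)
river: ρ → (8,16,-11)
closes: descent 1, river 6
min |a| on river = 4

4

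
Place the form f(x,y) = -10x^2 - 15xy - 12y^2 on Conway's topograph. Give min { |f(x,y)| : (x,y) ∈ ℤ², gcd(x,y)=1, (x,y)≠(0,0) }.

translate: b→-5 (≡15 mod 20), so (10,15,12)→(10,-5,7)
flip: (10,-5,7)→(7,5,10)
reduced (well bottom): (7,5,10) with a≤c, −a<b≤a
well minimum |f| = |-7| = 7 (negative-definite)

7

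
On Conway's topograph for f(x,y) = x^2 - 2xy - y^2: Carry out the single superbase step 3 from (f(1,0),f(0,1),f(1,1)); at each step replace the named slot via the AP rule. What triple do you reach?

start (1,-1,-2) = (f(1,0),f(0,1),f(1,1))
replace slot 3: 2·(1+(-1)) − (-2) = 2 → (1,-1,2)

1,-1,2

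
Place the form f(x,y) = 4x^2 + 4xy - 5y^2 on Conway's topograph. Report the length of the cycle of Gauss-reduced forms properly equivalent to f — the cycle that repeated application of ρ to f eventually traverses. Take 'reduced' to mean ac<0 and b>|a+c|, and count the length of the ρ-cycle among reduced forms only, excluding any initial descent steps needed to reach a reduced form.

D = 96, ⌊√D⌋ = 9
river: ρ → (-5,6,3)
river: ρ → (3,6,-5)
river: ρ → (-5,4,4)
river: ρ → (4,4,-5)
ρ-cycle length = 4 (tail of 0 descent steps not counted)

4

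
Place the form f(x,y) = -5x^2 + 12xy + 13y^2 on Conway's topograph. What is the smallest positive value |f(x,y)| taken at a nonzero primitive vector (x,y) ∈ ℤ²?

river: ρ → (13,14,-4)
river: ρ → (-4,18,5)
river: ρ → (5,12,-13)
river: ρ → (-13,14,4)
river: ρ → (4,18,-5)
river: ρ → (-5,12,13)
closes: descent 0, river 6
min |a| on river = 4

4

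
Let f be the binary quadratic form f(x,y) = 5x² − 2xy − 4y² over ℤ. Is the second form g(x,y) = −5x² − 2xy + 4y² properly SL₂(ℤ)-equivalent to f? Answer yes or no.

D₁ = 84, D₂ = 84
river cycle of f (length 6): (-4, 2, 5), (5, 8, -1), (-1, 8, 5), (5, 2, -4), (-4, 6, 3), (3, 6, -4)
river cycle of g (length 6): (4, 2, -5), (-5, 8, 1), (1, 8, -5), (-5, 2, 4), (4, 6, -3), (-3, 6, 4)
cycles differ ⇒ inequivalent

no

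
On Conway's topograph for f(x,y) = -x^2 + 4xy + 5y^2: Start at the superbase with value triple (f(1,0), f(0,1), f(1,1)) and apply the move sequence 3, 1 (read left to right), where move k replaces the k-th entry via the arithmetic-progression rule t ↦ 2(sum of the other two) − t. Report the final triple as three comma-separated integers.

start (-1,5,8) = (f(1,0),f(0,1),f(1,1))
replace slot 3: 2·((-1)+5) − 8 = 0 → (-1,5,0)
replace slot 1: 2·(5+0) − (-1) = 11 → (11,5,0)

11,5,0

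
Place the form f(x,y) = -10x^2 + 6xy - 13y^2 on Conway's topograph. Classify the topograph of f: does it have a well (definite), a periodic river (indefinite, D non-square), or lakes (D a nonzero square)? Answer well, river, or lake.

D = b²−4ac = 6² − 4·(-10)·(-13) = -484
D < 0 ⇒ definite ⇒ every region one sign ⇒ single well

well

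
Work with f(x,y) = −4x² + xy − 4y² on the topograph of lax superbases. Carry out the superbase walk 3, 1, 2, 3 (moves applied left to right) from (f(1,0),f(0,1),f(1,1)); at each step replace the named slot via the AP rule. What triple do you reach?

start (-4,-4,-7) = (f(1,0),f(0,1),f(1,1))
replace slot 3: 2·((-4)+(-4)) − (-7) = -9 → (-4,-4,-9)
replace slot 1: 2·((-4)+(-9)) − (-4) = -22 → (-22,-4,-9)
replace slot 2: 2·((-22)+(-9)) − (-4) = -58 → (-22,-58,-9)
replace slot 3: 2·((-22)+(-58)) − (-9) = -151 → (-22,-58,-151)

-22,-58,-151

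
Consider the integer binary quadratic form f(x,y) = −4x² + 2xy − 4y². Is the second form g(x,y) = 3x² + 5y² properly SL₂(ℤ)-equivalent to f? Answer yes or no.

D₁ = -60, D₂ = -60
f is negative-definite; reduce −f:
−f: flip: (4,-2,4)→(4,2,4)
−f: reduced (well bottom): (4,2,4) with a≤c, −a<b≤a
flip sign back: reduced form of f is (-4,-2,-4)
g: reduced (well bottom): (3,0,5) with a≤c, −a<b≤a
reduced forms (-4, -2, -4) vs (3, 0, 5) ⇒ inequivalent

no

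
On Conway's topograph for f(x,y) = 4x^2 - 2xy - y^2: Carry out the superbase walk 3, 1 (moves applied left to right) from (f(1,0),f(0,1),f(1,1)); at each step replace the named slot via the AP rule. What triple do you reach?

start (4,-1,1) = (f(1,0),f(0,1),f(1,1))
replace slot 3: 2·(4+(-1)) − 1 = 5 → (4,-1,5)
replace slot 1: 2·((-1)+5) − 4 = 4 → (4,-1,5)

4,-1,5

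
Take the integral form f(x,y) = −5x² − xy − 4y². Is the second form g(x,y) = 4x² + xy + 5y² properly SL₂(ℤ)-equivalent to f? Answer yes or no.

D₁ = -79, D₂ = -79
f is negative-definite; reduce −f:
−f: flip: (5,1,4)→(4,-1,5)
−f: reduced (well bottom): (4,-1,5) with a≤c, −a<b≤a
flip sign back: reduced form of f is (-4,1,-5)
g: reduced (well bottom): (4,1,5) with a≤c, −a<b≤a
reduced forms (-4, 1, -5) vs (4, 1, 5) ⇒ inequivalent

no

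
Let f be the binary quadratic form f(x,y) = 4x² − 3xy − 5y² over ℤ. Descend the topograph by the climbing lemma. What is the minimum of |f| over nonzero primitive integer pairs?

descent: ρ → (-5,3,4)  [lands on river]
river: ρ → (4,5,-4)
river: ρ → (-4,3,5)
river: ρ → (5,7,-2)
river: ρ → (-2,9,1)
river: ρ → (1,9,-2)
river: ρ → (-2,7,5)
river: ρ → (5,3,-4)
river: ρ → (-4,5,4)
river: ρ → (4,3,-5)
river: ρ → (-5,7,2)
river: ρ → (2,9,-1)
river: ρ → (-1,9,2)
river: ρ → (2,7,-5)
closes: descent 1, river 14
min |a| on river = 1

1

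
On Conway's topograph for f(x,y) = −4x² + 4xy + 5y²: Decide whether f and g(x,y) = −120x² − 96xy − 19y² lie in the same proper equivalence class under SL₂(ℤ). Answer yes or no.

D₁ = 96, D₂ = 96
river cycle of f (length 4): (5, 6, -3), (-3, 6, 5), (5, 4, -4), (-4, 4, 5)
river cycle of g (length 4): (-3, 6, 5), (5, 4, -4), (-4, 4, 5), (5, 6, -3)
cycles coincide ⇒ equivalent

yes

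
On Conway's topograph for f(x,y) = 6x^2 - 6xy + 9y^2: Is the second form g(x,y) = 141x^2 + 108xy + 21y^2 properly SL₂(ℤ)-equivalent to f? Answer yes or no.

D₁ = -180, D₂ = -180
f: translate: b→6 (≡-6 mod 12), so (6,-6,9)→(6,6,9)
f: reduced (well bottom): (6,6,9) with a≤c, −a<b≤a
g: flip: (141,108,21)→(21,-108,141)
g: translate: b→18 (≡-108 mod 42), so (21,-108,141)→(21,18,6)
g: flip: (21,18,6)→(6,-18,21)
g: translate: b→6 (≡-18 mod 12), so (6,-18,21)→(6,6,9)
g: reduced (well bottom): (6,6,9) with a≤c, −a<b≤a
reduced forms (6, 6, 9) vs (6, 6, 9) ⇒ equivalent

yes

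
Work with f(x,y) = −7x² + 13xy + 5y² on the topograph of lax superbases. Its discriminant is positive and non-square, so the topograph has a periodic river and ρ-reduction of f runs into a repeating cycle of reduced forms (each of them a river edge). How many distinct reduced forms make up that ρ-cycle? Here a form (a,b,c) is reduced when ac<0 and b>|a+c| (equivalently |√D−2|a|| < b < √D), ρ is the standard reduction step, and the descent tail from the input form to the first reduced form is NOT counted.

D = 309, ⌊√D⌋ = 17
river: ρ → (5,17,-1)
river: ρ → (-1,17,5)
river: ρ → (5,13,-7)
river: ρ → (-7,15,3)
river: ρ → (3,15,-7)
river: ρ → (-7,13,5)
ρ-cycle length = 6 (tail of 0 descent steps not counted)

6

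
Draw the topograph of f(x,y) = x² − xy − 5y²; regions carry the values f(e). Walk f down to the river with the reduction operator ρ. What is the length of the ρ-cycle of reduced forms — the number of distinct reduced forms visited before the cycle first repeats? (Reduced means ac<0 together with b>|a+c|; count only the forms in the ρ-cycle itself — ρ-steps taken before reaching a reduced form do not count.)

D = 21, ⌊√D⌋ = 4
descent: ρ → (-5,1,1)
descent: ρ → (1,3,-3)  [lands on river]
river: ρ → (-3,3,1)
ρ-cycle length = 2 (tail of 2 descent steps not counted)

2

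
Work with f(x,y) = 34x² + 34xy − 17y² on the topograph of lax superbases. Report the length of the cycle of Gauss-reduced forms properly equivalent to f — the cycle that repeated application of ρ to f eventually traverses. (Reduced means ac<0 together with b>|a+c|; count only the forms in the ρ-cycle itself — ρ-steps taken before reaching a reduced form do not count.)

D = 3468, ⌊√D⌋ = 58
river: ρ → (-17,34,34)
river: ρ → (34,34,-17)
ρ-cycle length = 2 (tail of 0 descent steps not counted)

2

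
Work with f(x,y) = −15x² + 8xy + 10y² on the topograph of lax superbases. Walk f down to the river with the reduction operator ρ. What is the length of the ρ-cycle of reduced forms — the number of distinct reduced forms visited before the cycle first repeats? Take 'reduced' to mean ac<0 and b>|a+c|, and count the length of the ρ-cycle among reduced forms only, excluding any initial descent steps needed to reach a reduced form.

D = 664, ⌊√D⌋ = 25
river: ρ → (10,12,-13)
river: ρ → (-13,14,9)
river: ρ → (9,22,-5)
river: ρ → (-5,18,17)
river: ρ → (17,16,-6)
river: ρ → (-6,20,11)
river: ρ → (11,24,-2)
river: ρ → (-2,24,11)
river: ρ → (11,20,-6)
river: ρ → (-6,16,17)
river: ρ → (17,18,-5)
river: ρ → (-5,22,9)
river: ρ → (9,14,-13)
river: ρ → (-13,12,10)
river: ρ → (10,8,-15)
river: ρ → (-15,22,3)
river: ρ → (3,20,-22)
river: ρ → (-22,24,1)
river: ρ → (1,24,-22)
river: ρ → (-22,20,3)
river: ρ → (3,22,-15)
river: ρ → (-15,8,10)
ρ-cycle length = 22 (tail of 0 descent steps not counted)

22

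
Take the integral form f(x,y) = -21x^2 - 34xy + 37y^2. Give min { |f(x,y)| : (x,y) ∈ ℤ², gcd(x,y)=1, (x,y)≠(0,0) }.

descent: ρ → (37,34,-21)  [lands on river]
river: ρ → (-21,50,21)
river: ρ → (21,34,-37)
river: ρ → (-37,40,18)
river: ρ → (18,32,-45)
river: ρ → (-45,58,5)
river: ρ → (5,62,-21)
river: ρ → (-21,64,2)
river: ρ → (2,64,-21)
river: ρ → (-21,62,5)
river: ρ → (5,58,-45)
river: ρ → (-45,32,18)
river: ρ → (18,40,-37)
river: ρ → (-37,34,21)
river: ρ → (21,50,-21)
river: ρ → (-21,34,37)
river: ρ → (37,40,-18)
river: ρ → (-18,32,45)
river: ρ → (45,58,-5)
river: ρ → (-5,62,21)
river: ρ → (21,64,-2)
river: ρ → (-2,64,21)
river: ρ → (21,62,-5)
river: ρ → (-5,58,45)
river: ρ → (45,32,-18)
river: ρ → (-18,40,37)
closes: descent 1, river 26
min |a| on river = 2

2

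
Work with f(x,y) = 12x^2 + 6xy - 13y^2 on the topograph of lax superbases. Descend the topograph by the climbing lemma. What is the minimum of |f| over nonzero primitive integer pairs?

river: ρ → (-13,20,5)
river: ρ → (5,20,-13)
river: ρ → (-13,6,12)
river: ρ → (12,18,-7)
river: ρ → (-7,24,3)
river: ρ → (3,24,-7)
river: ρ → (-7,18,12)
river: ρ → (12,6,-13)
closes: descent 0, river 8
min |a| on river = 3

3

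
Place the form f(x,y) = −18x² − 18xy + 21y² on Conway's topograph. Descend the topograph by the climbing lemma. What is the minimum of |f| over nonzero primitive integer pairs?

descent: ρ → (21,18,-18)  [lands on river]
river: ρ → (-18,18,21)
river: ρ → (21,24,-15)
river: ρ → (-15,36,9)
river: ρ → (9,36,-15)
river: ρ → (-15,24,21)
closes: descent 1, river 6
min |a| on river = 9

9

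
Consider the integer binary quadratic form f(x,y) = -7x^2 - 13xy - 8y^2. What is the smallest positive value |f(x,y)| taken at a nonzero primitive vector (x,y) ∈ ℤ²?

translate: b→-1 (≡13 mod 14), so (7,13,8)→(7,-1,2)
flip: (7,-1,2)→(2,1,7)
reduced (well bottom): (2,1,7) with a≤c, −a<b≤a
well minimum |f| = |-2| = 2 (negative-definite)

2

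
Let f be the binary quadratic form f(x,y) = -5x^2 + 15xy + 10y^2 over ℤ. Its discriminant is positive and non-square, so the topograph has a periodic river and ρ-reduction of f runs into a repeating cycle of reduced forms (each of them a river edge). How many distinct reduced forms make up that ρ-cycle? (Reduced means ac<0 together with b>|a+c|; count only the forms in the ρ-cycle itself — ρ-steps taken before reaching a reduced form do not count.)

D = 425, ⌊√D⌋ = 20
river: ρ → (10,5,-10)
river: ρ → (-10,15,5)
river: ρ → (5,15,-10)
river: ρ → (-10,5,10)
river: ρ → (10,15,-5)
river: ρ → (-5,15,10)
ρ-cycle length = 6 (tail of 0 descent steps not counted)

6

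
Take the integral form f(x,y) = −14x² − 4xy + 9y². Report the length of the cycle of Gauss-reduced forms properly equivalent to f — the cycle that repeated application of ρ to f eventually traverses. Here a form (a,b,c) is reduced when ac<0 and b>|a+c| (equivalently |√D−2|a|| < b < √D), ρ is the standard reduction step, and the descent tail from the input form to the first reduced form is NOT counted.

D = 520, ⌊√D⌋ = 22
descent: ρ → (9,22,-1)  [lands on river]
river: ρ → (-1,22,9)
river: ρ → (9,14,-9)
river: ρ → (-9,22,1)
river: ρ → (1,22,-9)
river: ρ → (-9,14,9)
ρ-cycle length = 6 (tail of 1 descent step not counted)

6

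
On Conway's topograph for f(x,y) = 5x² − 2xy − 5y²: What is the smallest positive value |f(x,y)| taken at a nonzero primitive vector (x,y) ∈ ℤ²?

descent: ρ → (-5,2,5)  [lands on river]
river: ρ → (5,8,-2)
river: ρ → (-2,8,5)
river: ρ → (5,2,-5)
river: ρ → (-5,8,2)
river: ρ → (2,8,-5)
closes: descent 1, river 6
min |a| on river = 2

2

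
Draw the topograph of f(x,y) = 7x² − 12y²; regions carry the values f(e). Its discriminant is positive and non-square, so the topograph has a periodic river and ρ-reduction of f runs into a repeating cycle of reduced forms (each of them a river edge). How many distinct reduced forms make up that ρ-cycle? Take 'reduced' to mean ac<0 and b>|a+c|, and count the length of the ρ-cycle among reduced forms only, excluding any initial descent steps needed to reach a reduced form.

D = 336, ⌊√D⌋ = 18
descent: ρ → (-12,0,7)
descent: ρ → (7,14,-5)  [lands on river]
river: ρ → (-5,16,4)
river: ρ → (4,16,-5)
river: ρ → (-5,14,7)
ρ-cycle length = 4 (tail of 2 descent steps not counted)

4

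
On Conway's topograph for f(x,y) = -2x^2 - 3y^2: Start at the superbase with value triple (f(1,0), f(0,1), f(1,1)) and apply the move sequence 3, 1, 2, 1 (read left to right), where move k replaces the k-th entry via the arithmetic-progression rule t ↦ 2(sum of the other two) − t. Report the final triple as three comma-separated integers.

start (-2,-3,-5) = (f(1,0),f(0,1),f(1,1))
replace slot 3: 2·((-2)+(-3)) − (-5) = -5 → (-2,-3,-5)
replace slot 1: 2·((-3)+(-5)) − (-2) = -14 → (-14,-3,-5)
replace slot 2: 2·((-14)+(-5)) − (-3) = -35 → (-14,-35,-5)
replace slot 1: 2·((-35)+(-5)) − (-14) = -66 → (-66,-35,-5)

-66,-35,-5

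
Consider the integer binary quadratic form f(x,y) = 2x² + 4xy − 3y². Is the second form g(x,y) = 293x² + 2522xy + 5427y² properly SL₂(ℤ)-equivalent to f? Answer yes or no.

D₁ = 40, D₂ = 40
river cycle of f (length 6): (-3, 2, 3), (3, 4, -2), (-2, 4, 3), (3, 2, -3), (-3, 4, 2), (2, 4, -3)
river cycle of g (length 6): (2, 4, -3), (-3, 2, 3), (3, 4, -2), (-2, 4, 3), (3, 2, -3), (-3, 4, 2)
cycles coincide ⇒ equivalent

yes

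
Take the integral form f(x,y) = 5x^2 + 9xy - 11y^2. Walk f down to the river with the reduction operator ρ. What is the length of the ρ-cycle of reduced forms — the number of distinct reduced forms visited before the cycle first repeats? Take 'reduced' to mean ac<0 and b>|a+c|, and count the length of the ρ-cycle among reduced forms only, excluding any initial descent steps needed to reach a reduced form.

D = 301, ⌊√D⌋ = 17
river: ρ → (-11,13,3)
river: ρ → (3,17,-1)
river: ρ → (-1,17,3)
river: ρ → (3,13,-11)
river: ρ → (-11,9,5)
river: ρ → (5,11,-9)
river: ρ → (-9,7,7)
river: ρ → (7,7,-9)
river: ρ → (-9,11,5)
river: ρ → (5,9,-11)
ρ-cycle length = 10 (tail of 0 descent steps not counted)

10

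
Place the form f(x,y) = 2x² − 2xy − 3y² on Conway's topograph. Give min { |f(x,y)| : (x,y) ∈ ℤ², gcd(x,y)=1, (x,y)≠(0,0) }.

descent: ρ → (-3,2,2)  [lands on river]
river: ρ → (2,2,-3)
river: ρ → (-3,4,1)
river: ρ → (1,4,-3)
closes: descent 1, river 4
min |a| on river = 1

1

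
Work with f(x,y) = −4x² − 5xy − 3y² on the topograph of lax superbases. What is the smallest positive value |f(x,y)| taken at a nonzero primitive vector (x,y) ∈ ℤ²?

translate: b→-3 (≡5 mod 8), so (4,5,3)→(4,-3,2)
flip: (4,-3,2)→(2,3,4)
translate: b→-1 (≡3 mod 4), so (2,3,4)→(2,-1,3)
reduced (well bottom): (2,-1,3) with a≤c, −a<b≤a
well minimum |f| = |-2| = 2 (negative-definite)

2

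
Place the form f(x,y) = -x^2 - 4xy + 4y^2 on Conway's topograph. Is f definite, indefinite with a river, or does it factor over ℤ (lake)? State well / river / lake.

D = b²−4ac = (-4)² − 4·(-1)·4 = 32
D > 0 non-square ⇒ indefinite ⇒ periodic river

river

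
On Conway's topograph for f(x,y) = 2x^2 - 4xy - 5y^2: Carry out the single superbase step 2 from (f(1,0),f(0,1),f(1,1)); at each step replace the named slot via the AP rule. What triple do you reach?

start (2,-5,-7) = (f(1,0),f(0,1),f(1,1))
replace slot 2: 2·(2+(-7)) − (-5) = -5 → (2,-5,-7)

2,-5,-7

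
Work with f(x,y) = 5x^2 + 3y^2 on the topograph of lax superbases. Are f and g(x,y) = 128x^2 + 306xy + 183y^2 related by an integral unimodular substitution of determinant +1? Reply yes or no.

D₁ = -60, D₂ = -60
f: flip: (5,0,3)→(3,0,5)
f: reduced (well bottom): (3,0,5) with a≤c, −a<b≤a
g: translate: b→50 (≡306 mod 256), so (128,306,183)→(128,50,5)
g: flip: (128,50,5)→(5,-50,128)
g: translate: b→0 (≡-50 mod 10), so (5,-50,128)→(5,0,3)
g: flip: (5,0,3)→(3,0,5)
g: reduced (well bottom): (3,0,5) with a≤c, −a<b≤a
reduced forms (3, 0, 5) vs (3, 0, 5) ⇒ equivalent

yes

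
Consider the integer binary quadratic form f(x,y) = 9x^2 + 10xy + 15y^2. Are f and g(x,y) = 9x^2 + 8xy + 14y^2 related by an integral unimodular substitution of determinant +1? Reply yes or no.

D₁ = -440, D₂ = -440
f: translate: b→-8 (≡10 mod 18), so (9,10,15)→(9,-8,14)
f: reduced (well bottom): (9,-8,14) with a≤c, −a<b≤a
g: reduced (well bottom): (9,8,14) with a≤c, −a<b≤a
reduced forms (9, -8, 14) vs (9, 8, 14) ⇒ inequivalent

no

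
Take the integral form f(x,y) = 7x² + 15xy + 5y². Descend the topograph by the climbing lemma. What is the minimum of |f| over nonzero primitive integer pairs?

descent: ρ → (5,5,-3)  [lands on river]
river: ρ → (-3,7,3)
river: ρ → (3,5,-5)
river: ρ → (-5,5,3)
river: ρ → (3,7,-3)
river: ρ → (-3,5,5)
closes: descent 1, river 6
min |a| on river = 3

3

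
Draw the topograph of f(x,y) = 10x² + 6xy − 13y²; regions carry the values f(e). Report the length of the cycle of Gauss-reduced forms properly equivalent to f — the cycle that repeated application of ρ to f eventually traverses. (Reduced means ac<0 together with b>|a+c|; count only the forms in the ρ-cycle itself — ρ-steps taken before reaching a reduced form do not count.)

D = 556, ⌊√D⌋ = 23
river: ρ → (-13,20,3)
river: ρ → (3,22,-6)
river: ρ → (-6,14,15)
river: ρ → (15,16,-5)
river: ρ → (-5,14,18)
river: ρ → (18,22,-1)
river: ρ → (-1,22,18)
river: ρ → (18,14,-5)
river: ρ → (-5,16,15)
river: ρ → (15,14,-6)
river: ρ → (-6,22,3)
river: ρ → (3,20,-13)
river: ρ → (-13,6,10)
river: ρ → (10,14,-9)
river: ρ → (-9,22,2)
river: ρ → (2,22,-9)
river: ρ → (-9,14,10)
river: ρ → (10,6,-13)
ρ-cycle length = 18 (tail of 0 descent steps not counted)

18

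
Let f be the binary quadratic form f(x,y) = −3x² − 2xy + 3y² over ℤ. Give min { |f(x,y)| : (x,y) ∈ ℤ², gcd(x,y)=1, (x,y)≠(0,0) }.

descent: ρ → (3,2,-3)  [lands on river]
river: ρ → (-3,4,2)
river: ρ → (2,4,-3)
river: ρ → (-3,2,3)
river: ρ → (3,4,-2)
river: ρ → (-2,4,3)
closes: descent 1, river 6
min |a| on river = 2

2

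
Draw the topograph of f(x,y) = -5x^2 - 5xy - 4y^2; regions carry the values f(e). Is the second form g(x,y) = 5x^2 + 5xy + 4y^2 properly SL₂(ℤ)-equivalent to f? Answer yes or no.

D₁ = -55, D₂ = -55
f is negative-definite; reduce −f:
−f: flip: (5,5,4)→(4,-5,5)
−f: translate: b→3 (≡-5 mod 8), so (4,-5,5)→(4,3,4)
−f: reduced (well bottom): (4,3,4) with a≤c, −a<b≤a
flip sign back: reduced form of f is (-4,-3,-4)
g: flip: (5,5,4)→(4,-5,5)
g: translate: b→3 (≡-5 mod 8), so (4,-5,5)→(4,3,4)
g: reduced (well bottom): (4,3,4) with a≤c, −a<b≤a
reduced forms (-4, -3, -4) vs (4, 3, 4) ⇒ inequivalent

no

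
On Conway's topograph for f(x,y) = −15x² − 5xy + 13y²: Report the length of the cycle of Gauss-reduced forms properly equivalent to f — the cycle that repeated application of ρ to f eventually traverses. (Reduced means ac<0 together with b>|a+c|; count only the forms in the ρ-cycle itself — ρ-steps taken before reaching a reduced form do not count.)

D = 805, ⌊√D⌋ = 28
descent: ρ → (13,5,-15)  [lands on river]
river: ρ → (-15,25,3)
river: ρ → (3,23,-23)
river: ρ → (-23,23,3)
river: ρ → (3,25,-15)
river: ρ → (-15,5,13)
river: ρ → (13,21,-7)
river: ρ → (-7,21,13)
ρ-cycle length = 8 (tail of 1 descent step not counted)

8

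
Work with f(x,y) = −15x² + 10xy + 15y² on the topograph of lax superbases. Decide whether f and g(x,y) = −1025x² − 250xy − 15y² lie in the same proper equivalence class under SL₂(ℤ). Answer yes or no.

D₁ = 1000, D₂ = 1000
river cycle of f (length 6): (15, 20, -10), (-10, 20, 15), (15, 10, -15), (-15, 20, 10), (10, 20, -15), (-15, 10, 15)
river cycle of g (length 6): (-15, 10, 15), (15, 20, -10), (-10, 20, 15), (15, 10, -15), (-15, 20, 10), (10, 20, -15)
cycles coincide ⇒ equivalent

yes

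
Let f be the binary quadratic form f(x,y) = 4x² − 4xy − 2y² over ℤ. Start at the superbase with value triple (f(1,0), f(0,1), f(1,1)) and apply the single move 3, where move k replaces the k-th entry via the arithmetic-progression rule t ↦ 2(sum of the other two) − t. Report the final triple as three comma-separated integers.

start (4,-2,-2) = (f(1,0),f(0,1),f(1,1))
replace slot 3: 2·(4+(-2)) − (-2) = 6 → (4,-2,6)

4,-2,6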